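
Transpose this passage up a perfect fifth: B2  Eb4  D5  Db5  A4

B2 becomes F#3
Eb4 becomes Bb4
D5 becomes A5
Db5 becomes Ab5
A4 becomes E5

F#3 Bb4 A5 Ab5 E5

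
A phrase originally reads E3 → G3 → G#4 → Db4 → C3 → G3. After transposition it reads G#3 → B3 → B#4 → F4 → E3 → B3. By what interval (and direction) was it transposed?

up a major third

From E3 to G#3 is 3 letter names — a third of some quality.
E3 to G#3 is 4 semitones, which makes it a major third; the second version is higher, so the direction is up.
Checking another pair — G3 → B3 — gives the same interval.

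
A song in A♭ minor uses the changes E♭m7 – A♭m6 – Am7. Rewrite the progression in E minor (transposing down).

Bm7 Em6 E#m7

A♭ minor down to E minor is a diminished fourth; each chord root moves by that interval while the quality stays the same.
E♭m7: root E♭ down a diminished fourth → B, giving Bm7.
A♭m6: root A♭ down a diminished fourth → E, giving Em6.
Am7: root A down a diminished fourth → E#, giving E#m7.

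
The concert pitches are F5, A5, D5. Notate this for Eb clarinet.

D5 F#5 B4

The Eb clarinet sounds a minor third above written, so the written part must be a minor third below concert — transpose each note down.
F5 → D5
A5 → F#5
D5 → B4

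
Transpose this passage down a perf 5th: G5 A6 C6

C5 D6 F5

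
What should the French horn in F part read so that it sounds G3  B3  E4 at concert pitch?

Written C4 sounds as F3 on the French horn in F, so concert pitches are written a perfect fifth up.
G3 -> D4
B3 -> F#4
E4 -> B4

D4 F#4 B4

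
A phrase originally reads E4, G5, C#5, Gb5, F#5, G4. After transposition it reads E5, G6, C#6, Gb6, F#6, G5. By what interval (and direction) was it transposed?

up a perfect octave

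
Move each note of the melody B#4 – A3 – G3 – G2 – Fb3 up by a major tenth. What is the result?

B#4 up a major tenth is D##6.
A3: a tenth up reaches C, and 16 semitones makes it C#5.
G3 up a major tenth is B4.
A major tenth up from G2 gives B3.
Fb3 up a major tenth is Ab4.

D##6 C#5 B4 B3 Ab4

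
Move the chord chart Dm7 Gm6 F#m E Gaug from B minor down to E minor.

Gm7 Cm6 Bm A Caug

B minor down to E minor is a perfect fifth; each chord root moves by that interval while the quality stays the same.
Dm7: root D down a perfect fifth → G, giving Gm7.
Gm6: root G down a perfect fifth → C, giving Cm6.
F#m: root F# down a perfect fifth → B, giving Bm.
E: root E down a perfect fifth → A, giving A.
Gaug: root G down a perfect fifth → C, giving Caug.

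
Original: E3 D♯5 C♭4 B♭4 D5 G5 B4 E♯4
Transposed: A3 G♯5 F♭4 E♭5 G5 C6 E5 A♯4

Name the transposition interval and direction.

Take the first pair: E3 → A3. E to A spans 4 letter names, so the interval is some kind of fourth.
E3 to A3 is 5 semitones, which makes it a perfect fourth; the second version is higher, so the direction is up.
Checking another pair — E#4 → A#4 — gives the same interval.

up a perfect fourth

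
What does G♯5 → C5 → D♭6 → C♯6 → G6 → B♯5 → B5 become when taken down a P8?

G#5: an octave down reaches G, and 12 semitones makes it G#4.
C5: an octave down reaches C, and 12 semitones makes it C4.
A perfect octave down from Db6 gives Db5.
A perfect octave down from C#6 gives C#5.
G6 down a perfect octave is G5.
A perfect octave down from B#5 gives B#4.
A perfect octave down from B5 gives B4.

G#4 C4 Db5 C#5 G5 B#4 B4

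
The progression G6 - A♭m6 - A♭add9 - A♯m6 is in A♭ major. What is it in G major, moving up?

F#6 Gm6 Gadd9 G##m6

A♭ major up to G major is a major seventh; each chord root moves by that interval while the quality stays the same.
G6: root G up a major seventh → F#, giving F#6.
A♭m6: root A♭ up a major seventh → G, giving Gm6.
A♭add9: root A♭ up a major seventh → G, giving Gadd9.
A♯m6: root A♯ up a major seventh → G##, giving G##m6.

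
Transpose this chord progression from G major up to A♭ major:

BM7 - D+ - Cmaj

G major up to A♭ major is a minor second; each chord root moves by that interval while the quality stays the same.
BM7: root B up a minor second → C, giving CM7.
D+: root D up a minor second → Eb, giving Eb+.
Cmaj: root C up a minor second → Db, giving Dbmaj.

CM7 Eb+ Dbmaj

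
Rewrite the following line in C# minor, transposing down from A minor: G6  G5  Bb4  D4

A minor to C# minor down is a minor sixth, so every note moves down by that interval.
G6 gives B5
G5 gives B4
Bb4 gives D4
D4 gives F#3

B5 B4 D4 F#3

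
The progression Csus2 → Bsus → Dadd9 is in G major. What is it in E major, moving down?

G major down to E major is a minor third; each chord root moves by that interval while the quality stays the same.
Csus2: root C down a minor third → A, giving Asus2.
Bsus: root B down a minor third → G#, giving G#sus.
Dadd9: root D down a minor third → B, giving Badd9.

Asus2 G#sus Badd9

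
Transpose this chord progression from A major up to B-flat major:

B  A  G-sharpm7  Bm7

C Bb Am7 Cm7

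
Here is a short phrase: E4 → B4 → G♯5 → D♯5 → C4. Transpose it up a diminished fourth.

Ab4 Eb5 C6 G5 Fb4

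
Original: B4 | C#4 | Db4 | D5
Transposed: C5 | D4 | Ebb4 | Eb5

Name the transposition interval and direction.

Take the first pair: B4 → C5. B to C spans 2 letter names, so the interval is some kind of second.
B4 to C5 is 1 semitone, which makes it a minor second; the second version is higher, so the direction is up.
Checking another pair — D5 → Eb5 — gives the same interval.

up a minor second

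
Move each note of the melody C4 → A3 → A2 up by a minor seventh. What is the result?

Bb4 G4 G3

C4 becomes Bb4
A3 becomes G4
A2 becomes G3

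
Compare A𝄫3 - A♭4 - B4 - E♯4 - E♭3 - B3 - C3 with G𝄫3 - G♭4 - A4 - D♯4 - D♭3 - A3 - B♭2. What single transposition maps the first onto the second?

down a major second

From Abb3 to Gbb3 is 2 letter names — a second of some quality.
Gbb3 to Abb3 is 2 semitones, which makes it a major second; the second version is lower, so the direction is down.
Checking another pair — C3 → Bb2 — gives the same interval.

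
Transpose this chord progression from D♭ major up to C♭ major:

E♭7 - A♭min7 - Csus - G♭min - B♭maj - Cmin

Db7 Gbmin7 Bbsus Fbmin Abmaj Bbmin

D♭ major up to C♭ major is a minor seventh; each chord root moves by that interval while the quality stays the same.
E♭7: root E♭ up a minor seventh → Db, giving Db7.
A♭min7: root A♭ up a minor seventh → Gb, giving Gbmin7.
Csus: root C up a minor seventh → Bb, giving Bbsus.
G♭min: root G♭ up a minor seventh → Fb, giving Fbmin.
B♭maj: root B♭ up a minor seventh → Ab, giving Abmaj.
Cmin: root C up a minor seventh → Bb, giving Bbmin.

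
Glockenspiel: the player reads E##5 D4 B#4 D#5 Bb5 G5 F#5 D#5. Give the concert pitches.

Written C4 on the glockenspiel sounds as C6, a perfect fifteenth higher; apply that shift to every note.
E##5 gives E##7
D4 gives D6
B#4 gives B#6
D#5 gives D#7
Bb5 gives Bb7
G5 gives G7
F#5 gives F#7
D#5 gives D#7

E##7 D6 B#6 D#7 Bb7 G7 F#7 D#7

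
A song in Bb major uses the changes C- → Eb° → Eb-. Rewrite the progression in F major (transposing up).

Bb major up to F major is a perfect fifth; each chord root moves by that interval while the quality stays the same.
C-: root C up a perfect fifth → G, giving G-.
Eb°: root Eb up a perfect fifth → Bb, giving Bb°.
Eb-: root Eb up a perfect fifth → Bb, giving Bb-.

G- Bb° Bb-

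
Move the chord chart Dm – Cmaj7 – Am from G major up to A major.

Em Dmaj7 Bm

G major up to A major is a major second; each chord root moves by that interval while the quality stays the same.
Dm: root D up a major second → E, giving Em.
Cmaj7: root C up a major second → D, giving Dmaj7.
Am: root A up a major second → B, giving Bm.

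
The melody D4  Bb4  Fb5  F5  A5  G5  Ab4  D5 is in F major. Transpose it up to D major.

B4 G5 Db6 D6 F#6 E6 F5 B5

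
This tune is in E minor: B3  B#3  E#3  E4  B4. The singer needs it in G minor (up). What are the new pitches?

From E up to G is a minor third; apply that to each pitch.
B3 to D4
B#3 to D#4
E#3 to G#3
E4 to G4
B4 to D5

D4 D#4 G#3 G4 D5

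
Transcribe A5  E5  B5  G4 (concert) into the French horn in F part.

E6 B5 F#6 D5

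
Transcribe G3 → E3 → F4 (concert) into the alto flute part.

C4 A3 Bb4

The alto flute sounds a perfect fourth below written, so the written part must be a perfect fourth above concert — transpose each note up.
G3 gives C4
E3 gives A3
F4 gives Bb4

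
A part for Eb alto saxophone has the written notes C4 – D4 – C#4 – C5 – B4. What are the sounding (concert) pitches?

Eb3 F3 E3 Eb4 D4

The Eb alto saxophone sounds a major sixth below written, so transpose each written note down a major sixth.
C4 becomes Eb3
D4 becomes F3
C#4 becomes E3
C5 becomes Eb4
B4 becomes D4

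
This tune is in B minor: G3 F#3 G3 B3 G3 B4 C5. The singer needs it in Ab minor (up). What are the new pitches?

B minor to Ab minor up is a diminished seventh, so every note moves up by that interval.
G3 → Fb4
F#3 → Eb4
G3 → Fb4
B3 → Ab4
G3 → Fb4
B4 → Ab5
C5 → Bbb5

Fb4 Eb4 Fb4 Ab4 Fb4 Ab5 Bbb5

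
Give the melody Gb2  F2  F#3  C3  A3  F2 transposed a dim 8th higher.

Gbb3 Fb3 F4 Cb4 Ab4 Fb3

Gb2 -> Gbb3
F2 -> Fb3
F#3 -> F4
C3 -> Cb4
A3 -> Ab4
F2 -> Fb3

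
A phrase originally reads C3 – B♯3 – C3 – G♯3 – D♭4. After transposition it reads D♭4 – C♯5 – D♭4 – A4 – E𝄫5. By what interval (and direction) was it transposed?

up a minor ninth

Take the first pair: C3 → Db4. C to D spans 9 letter names, so the interval is some kind of ninth.
C3 to Db4 is 13 semitones, which makes it a minor ninth; the second version is higher, so the direction is up.
Checking another pair — Db4 → Ebb5 — gives the same interval.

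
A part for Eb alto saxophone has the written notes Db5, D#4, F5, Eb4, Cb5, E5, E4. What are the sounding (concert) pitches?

Written C4 on the Eb alto saxophone sounds as Eb3, a major sixth lower; apply that shift to every note.
Db5 gives Fb4
D#4 gives F#3
F5 gives Ab4
Eb4 gives Gb3
Cb5 gives Ebb4
E5 gives G4
E4 gives G3

Fb4 F#3 Ab4 Gb3 Ebb4 G4 G3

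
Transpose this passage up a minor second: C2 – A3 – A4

Db2 Bb3 Bb4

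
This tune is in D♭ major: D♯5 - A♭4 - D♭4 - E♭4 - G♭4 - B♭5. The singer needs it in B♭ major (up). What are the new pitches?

B#5 F5 Bb4 C5 Eb5 G6

From D♭ up to B♭ is a major sixth; apply that to each pitch.
D#5 gives B#5
Ab4 gives F5
Db4 gives Bb4
Eb4 gives C5
Gb4 gives Eb5
Bb5 gives G6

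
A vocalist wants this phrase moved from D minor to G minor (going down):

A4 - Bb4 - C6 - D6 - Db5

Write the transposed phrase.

D4 Eb4 F5 G5 Gb4

D minor to G minor down is a perfect fifth, so every note moves down by that interval.
A4 → D4
Bb4 → Eb4
C6 → F5
D6 → G5
Db5 → Gb4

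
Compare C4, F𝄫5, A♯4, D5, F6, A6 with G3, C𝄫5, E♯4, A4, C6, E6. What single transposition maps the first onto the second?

down a perfect fourth

Take the first pair: C4 → G3. C to G spans 4 letter names, so the interval is some kind of fourth.
G3 to C4 is 5 semitones, which makes it a perfect fourth; the second version is lower, so the direction is down.
Checking another pair — A6 → E6 — gives the same interval.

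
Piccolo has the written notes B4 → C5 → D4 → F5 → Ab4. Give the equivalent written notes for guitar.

B6 C7 D6 F7 Ab6

First find concert pitch: the piccolo sounds a perfect octave above written, so B4 C5 D4 F5 Ab4 sounds B5 C6 D5 F6 Ab5.
Then write for guitar: it sounds a perfect octave below written, so the part must be a perfect octave above concert.
B5 → B6
C6 → C7
D5 → D6
F6 → F7
Ab5 → Ab6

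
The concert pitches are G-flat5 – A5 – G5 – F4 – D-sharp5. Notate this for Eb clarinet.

The Eb clarinet sounds a minor third above written, so the written part must be a minor third below concert — transpose each note down.
Gb5 -> Eb5
A5 -> F#5
G5 -> E5
F4 -> D4
D#5 -> B#4

Eb5 F#5 E5 D4 B#4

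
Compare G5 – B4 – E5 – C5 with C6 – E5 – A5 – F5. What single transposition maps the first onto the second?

From G5 to C6 is 4 letter names — a fourth of some quality.
G5 to C6 is 5 semitones, which makes it a perfect fourth; the second version is higher, so the direction is up.
Checking another pair — C5 → F5 — gives the same interval.

up a perfect fourth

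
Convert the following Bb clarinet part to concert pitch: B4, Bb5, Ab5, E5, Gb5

Written C4 on the Bb clarinet sounds as Bb3, a major second lower; apply that shift to every note.
B4 → A4
Bb5 → Ab5
Ab5 → Gb5
E5 → D5
Gb5 → Fb5

A4 Ab5 Gb5 D5 Fb5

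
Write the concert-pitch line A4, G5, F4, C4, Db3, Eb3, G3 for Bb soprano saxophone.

B4 A5 G4 D4 Eb3 F3 A3

The Bb soprano saxophone sounds a major second below written, so the written part must be a major second above concert — transpose each note up.
A4 becomes B4
G5 becomes A5
F4 becomes G4
C4 becomes D4
Db3 becomes Eb3
Eb3 becomes F3
G3 becomes A3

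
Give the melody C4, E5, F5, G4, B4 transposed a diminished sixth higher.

Abb4 Cb6 Dbb6 Ebb5 Gb5

A diminished sixth up from C4 gives Abb4.
A diminished sixth up from E5 gives Cb6.
F5: a sixth up reaches D, and 7 semitones makes it Dbb6.
G4 up a diminished sixth is Ebb5.
B4 up a diminished sixth is Gb5.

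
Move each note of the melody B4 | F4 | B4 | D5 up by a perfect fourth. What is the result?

E5 Bb4 E5 G5

B4 to E5
F4 to Bb4
B4 to E5
D5 to G5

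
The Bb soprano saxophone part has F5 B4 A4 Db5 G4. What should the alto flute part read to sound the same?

First find concert pitch: the Bb soprano saxophone sounds a major second below written, so F5 B4 A4 Db5 G4 sounds Eb5 A4 G4 Cb5 F4.
Then write for alto flute: it sounds a perfect fourth below written, so the part must be a perfect fourth above concert.
Eb5 → Ab5
A4 → D5
G4 → C5
Cb5 → Fb5
F4 → Bb4

Ab5 D5 C5 Fb5 Bb4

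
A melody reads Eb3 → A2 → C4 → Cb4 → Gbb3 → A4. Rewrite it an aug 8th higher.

E4 A#3 C#5 C5 Gb4 A#5

An augmented octave up from Eb3 gives E4.
A2: an octave up reaches A, and 13 semitones makes it A#3.
C4 up an augmented octave is C#5.
Cb4: an octave up reaches C, and 13 semitones makes it C5.
Gbb3 up an augmented octave is Gb4.
A4: an octave up reaches A, and 13 semitones makes it A#5.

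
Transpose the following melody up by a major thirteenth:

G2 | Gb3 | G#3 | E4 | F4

E4 Eb5 E#5 C#6 D6

G2: a thirteenth up reaches E, and 21 semitones makes it E4.
A major thirteenth up from Gb3 gives Eb5.
G#3 up a major thirteenth is E#5.
A major thirteenth up from E4 gives C#6.
A major thirteenth up from F4 gives D6.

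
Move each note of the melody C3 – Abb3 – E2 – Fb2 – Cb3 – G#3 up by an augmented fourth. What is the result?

C3 up an augmented fourth is F#3.
Abb3: a fourth up reaches D, and 6 semitones makes it Db4.
An augmented fourth up from E2 gives A#2.
Fb2: a fourth up reaches B, and 6 semitones makes it Bb2.
Cb3: a fourth up reaches F, and 6 semitones makes it F3.
An augmented fourth up from G#3 gives C##4.

F#3 Db4 A#2 Bb2 F3 C##4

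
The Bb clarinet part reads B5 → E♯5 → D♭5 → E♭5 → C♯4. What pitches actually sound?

A5 D#5 Cb5 Db5 B3

Written C4 on the Bb clarinet sounds as Bb3, a major second lower; apply that shift to every note.
B5 -> A5
E#5 -> D#5
Db5 -> Cb5
Eb5 -> Db5
C#4 -> B3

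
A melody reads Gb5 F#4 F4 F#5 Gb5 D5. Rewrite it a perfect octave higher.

Gb5 gives Gb6
F#4 gives F#5
F4 gives F5
F#5 gives F#6
Gb5 gives Gb6
D5 gives D6

Gb6 F#5 F5 F#6 Gb6 D6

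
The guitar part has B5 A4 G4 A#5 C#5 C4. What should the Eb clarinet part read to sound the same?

G#4 F#3 E3 F##4 A#3 A2

First find concert pitch: the guitar sounds a perfect octave below written, so B5 A4 G4 A#5 C#5 C4 sounds B4 A3 G3 A#4 C#4 C3.
Then write for Eb clarinet: it sounds a minor third above written, so the part must be a minor third below concert.
B4 → G#4
A3 → F#3
G3 → E3
A#4 → F##4
C#4 → A#3
C3 → A2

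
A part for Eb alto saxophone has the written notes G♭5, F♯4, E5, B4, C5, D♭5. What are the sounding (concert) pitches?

The Eb alto saxophone sounds a major sixth below written, so transpose each written note down a major sixth.
Gb5 → Bbb4
F#4 → A3
E5 → G4
B4 → D4
C5 → Eb4
Db5 → Fb4

Bbb4 A3 G4 D4 Eb4 Fb4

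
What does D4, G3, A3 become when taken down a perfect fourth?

D4 → A3
G3 → D3
A3 → E3

A3 D3 E3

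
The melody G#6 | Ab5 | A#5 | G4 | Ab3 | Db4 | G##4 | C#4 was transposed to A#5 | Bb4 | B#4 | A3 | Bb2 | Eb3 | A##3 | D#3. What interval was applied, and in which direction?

Take the first pair: G#6 → A#5. G to A spans 7 letter names, so the interval is some kind of seventh.
A#5 to G#6 is 10 semitones, which makes it a minor seventh; the second version is lower, so the direction is down.
Checking another pair — C#4 → D#3 — gives the same interval.

down a minor seventh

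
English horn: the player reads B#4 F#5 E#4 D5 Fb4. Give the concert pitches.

E#4 B4 A#3 G4 Bbb3

The English horn sounds a perfect fifth below written, so transpose each written note down a perfect fifth.
B#4 becomes E#4
F#5 becomes B4
E#4 becomes A#3
D5 becomes G4
Fb4 becomes Bbb3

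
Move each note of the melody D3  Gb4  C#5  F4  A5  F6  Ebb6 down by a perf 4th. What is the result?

D3 -> A2
Gb4 -> Db4
C#5 -> G#4
F4 -> C4
A5 -> E5
F6 -> C6
Ebb6 -> Bbb5

A2 Db4 G#4 C4 E5 C6 Bbb5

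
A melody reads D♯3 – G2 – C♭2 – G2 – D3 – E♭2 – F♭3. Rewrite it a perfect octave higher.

D#4 G3 Cb3 G3 D4 Eb3 Fb4

D#3 to D#4
G2 to G3
Cb2 to Cb3
G2 to G3
D3 to D4
Eb2 to Eb3
Fb3 to Fb4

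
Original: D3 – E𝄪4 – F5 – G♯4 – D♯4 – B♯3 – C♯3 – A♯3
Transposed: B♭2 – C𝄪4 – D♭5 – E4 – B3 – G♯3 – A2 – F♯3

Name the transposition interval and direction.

down a major third

From D3 to Bb2 is 3 letter names — a third of some quality.
Bb2 to D3 is 4 semitones, which makes it a major third; the second version is lower, so the direction is down.
Checking another pair — A#3 → F#3 — gives the same interval.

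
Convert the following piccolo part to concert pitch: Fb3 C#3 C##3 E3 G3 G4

Fb4 C#4 C##4 E4 G4 G5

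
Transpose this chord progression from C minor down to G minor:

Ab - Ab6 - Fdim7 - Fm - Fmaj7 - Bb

Eb Eb6 Cdim7 Cm Cmaj7 F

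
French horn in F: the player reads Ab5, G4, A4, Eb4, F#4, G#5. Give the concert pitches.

Db5 C4 D4 Ab3 B3 C#5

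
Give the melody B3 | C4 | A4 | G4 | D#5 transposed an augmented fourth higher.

E#4 F#4 D#5 C#5 G##5

B3 gives E#4
C4 gives F#4
A4 gives D#5
G4 gives C#5
D#5 gives G##5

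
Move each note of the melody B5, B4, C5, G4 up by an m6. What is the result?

B5: a sixth up reaches G, and 8 semitones makes it G6.
B4 up a minor sixth is G5.
C5: a sixth up reaches A, and 8 semitones makes it Ab5.
A minor sixth up from G4 gives Eb5.

G6 G5 Ab5 Eb5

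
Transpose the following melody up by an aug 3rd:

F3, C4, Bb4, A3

A#3 E#4 D#5 C##4

F3: a third up reaches A, and 5 semitones makes it A#3.
C4 up an augmented third is E#4.
Bb4 up an augmented third is D#5.
An augmented third up from A3 gives C##4.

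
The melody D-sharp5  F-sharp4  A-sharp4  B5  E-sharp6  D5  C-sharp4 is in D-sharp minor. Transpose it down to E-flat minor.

Eb4 Gb3 Bb3 Cb5 F5 Ebb4 Db3

From D-sharp down to E-flat is an augmented seventh; apply that to each pitch.
D#5 gives Eb4
F#4 gives Gb3
A#4 gives Bb3
B5 gives Cb5
E#6 gives F5
D5 gives Ebb4
C#4 gives Db3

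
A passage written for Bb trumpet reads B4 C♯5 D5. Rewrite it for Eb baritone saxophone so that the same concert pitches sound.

F#6 G#6 A6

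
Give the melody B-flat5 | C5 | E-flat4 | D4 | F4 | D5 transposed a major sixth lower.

Db5 Eb4 Gb3 F3 Ab3 F4

Bb5 → Db5
C5 → Eb4
Eb4 → Gb3
D4 → F3
F4 → Ab3
D5 → F4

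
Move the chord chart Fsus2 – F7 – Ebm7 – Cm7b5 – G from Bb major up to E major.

Bb major up to E major is an augmented fourth; each chord root moves by that interval while the quality stays the same.
Fsus2: root F up an augmented fourth → B, giving Bsus2.
F7: root F up an augmented fourth → B, giving B7.
Ebm7: root Eb up an augmented fourth → A, giving Am7.
Cm7b5: root C up an augmented fourth → F#, giving F#m7b5.
G: root G up an augmented fourth → C#, giving C#.

Bsus2 B7 Am7 F#m7b5 C#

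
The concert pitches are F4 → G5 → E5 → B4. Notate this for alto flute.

The alto flute sounds a perfect fourth below written, so the written part must be a perfect fourth above concert — transpose each note up.
F4 to Bb4
G5 to C6
E5 to A5
B4 to E5

Bb4 C6 A5 E5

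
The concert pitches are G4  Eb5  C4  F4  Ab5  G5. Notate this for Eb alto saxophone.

E5 C6 A4 D5 F6 E6

Written C4 sounds as Eb3 on the Eb alto saxophone, so concert pitches are written a major sixth up.
G4 -> E5
Eb5 -> C6
C4 -> A4
F4 -> D5
Ab5 -> F6
G5 -> E6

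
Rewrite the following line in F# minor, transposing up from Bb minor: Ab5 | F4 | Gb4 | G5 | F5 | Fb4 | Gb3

Bb minor to F# minor up is an augmented fifth, so every note moves up by that interval.
Ab5 to E6
F4 to C#5
Gb4 to D5
G5 to D#6
F5 to C#6
Fb4 to C5
Gb3 to D4

E6 C#5 D5 D#6 C#6 C5 D4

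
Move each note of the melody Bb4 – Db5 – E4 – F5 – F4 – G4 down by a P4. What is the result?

F4 Ab4 B3 C5 C4 D4

Bb4 down a perfect fourth is F4.
Db5: a fourth down reaches A, and 5 semitones makes it Ab4.
E4 down a perfect fourth is B3.
F5: a fourth down reaches C, and 5 semitones makes it C5.
A perfect fourth down from F4 gives C4.
G4: a fourth down reaches D, and 5 semitones makes it D4.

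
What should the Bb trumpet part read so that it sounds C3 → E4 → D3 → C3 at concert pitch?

The Bb trumpet sounds a major second below written, so the written part must be a major second above concert — transpose each note up.
C3 becomes D3
E4 becomes F#4
D3 becomes E3
C3 becomes D3

D3 F#4 E3 D3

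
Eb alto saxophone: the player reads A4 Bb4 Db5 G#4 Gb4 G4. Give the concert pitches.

C4 Db4 Fb4 B3 Bbb3 Bb3

Written C4 on the Eb alto saxophone sounds as Eb3, a major sixth lower; apply that shift to every note.
A4 -> C4
Bb4 -> Db4
Db5 -> Fb4
G#4 -> B3
Gb4 -> Bbb3
G4 -> Bb3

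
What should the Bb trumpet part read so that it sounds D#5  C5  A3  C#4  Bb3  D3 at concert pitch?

Written C4 sounds as Bb3 on the Bb trumpet, so concert pitches are written a major second up.
D#5 to E#5
C5 to D5
A3 to B3
C#4 to D#4
Bb3 to C4
D3 to E3

E#5 D5 B3 D#4 C4 E3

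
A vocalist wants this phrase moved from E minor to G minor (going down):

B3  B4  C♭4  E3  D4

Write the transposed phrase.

From E down to G is a major sixth; apply that to each pitch.
B3 gives D3
B4 gives D4
Cb4 gives Ebb3
E3 gives G2
D4 gives F3

D3 D4 Ebb3 G2 F3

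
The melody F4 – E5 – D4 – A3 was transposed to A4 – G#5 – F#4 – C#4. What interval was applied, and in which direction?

up a major third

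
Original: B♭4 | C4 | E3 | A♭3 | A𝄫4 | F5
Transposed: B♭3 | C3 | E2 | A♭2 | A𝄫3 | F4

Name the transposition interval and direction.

From Bb4 to Bb3 is 8 letter names — an octave of some quality.
Bb3 to Bb4 is 12 semitones, which makes it a perfect octave; the second version is lower, so the direction is down.
Checking another pair — F5 → F4 — gives the same interval.

down a perfect octave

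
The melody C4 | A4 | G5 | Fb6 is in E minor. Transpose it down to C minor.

From E down to C is a major third; apply that to each pitch.
C4 to Ab3
A4 to F4
G5 to Eb5
Fb6 to Dbb6

Ab3 F4 Eb5 Dbb6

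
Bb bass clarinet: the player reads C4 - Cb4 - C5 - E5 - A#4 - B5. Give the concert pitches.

Bb2 Bbb2 Bb3 D4 G#3 A4

Written C4 on the Bb bass clarinet sounds as Bb2, a major ninth lower; apply that shift to every note.
C4 -> Bb2
Cb4 -> Bbb2
C5 -> Bb3
E5 -> D4
A#4 -> G#3
B5 -> A4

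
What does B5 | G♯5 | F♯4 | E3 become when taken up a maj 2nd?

B5 up a major second is C#6.
G#5 up a major second is A#5.
A major second up from F#4 gives G#4.
A major second up from E3 gives F#3.

C#6 A#5 G#4 F#3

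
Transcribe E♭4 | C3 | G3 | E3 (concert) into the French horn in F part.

Written C4 sounds as F3 on the French horn in F, so concert pitches are written a perfect fifth up.
Eb4 → Bb4
C3 → G3
G3 → D4
E3 → B3

Bb4 G3 D4 B3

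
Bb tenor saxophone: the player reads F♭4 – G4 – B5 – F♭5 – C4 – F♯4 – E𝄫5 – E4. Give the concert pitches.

Ebb3 F3 A4 Ebb4 Bb2 E3 Dbb4 D3

The Bb tenor saxophone sounds a major ninth below written, so transpose each written note down a major ninth.
Fb4 becomes Ebb3
G4 becomes F3
B5 becomes A4
Fb5 becomes Ebb4
C4 becomes Bb2
F#4 becomes E3
Ebb5 becomes Dbb4
E4 becomes D3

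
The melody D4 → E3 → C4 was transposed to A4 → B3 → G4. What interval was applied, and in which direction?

From D4 to A4 is 5 letter names — a fifth of some quality.
D4 to A4 is 7 semitones, which makes it a perfect fifth; the second version is higher, so the direction is up.
Checking another pair — C4 → G4 — gives the same interval.

up a perfect fifth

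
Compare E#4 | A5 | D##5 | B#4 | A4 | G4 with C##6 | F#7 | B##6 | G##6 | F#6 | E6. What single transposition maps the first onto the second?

up a major thirteenth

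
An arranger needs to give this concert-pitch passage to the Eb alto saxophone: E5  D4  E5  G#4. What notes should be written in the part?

C#6 B4 C#6 E#5

Written C4 sounds as Eb3 on the Eb alto saxophone, so concert pitches are written a major sixth up.
E5 gives C#6
D4 gives B4
E5 gives C#6
G#4 gives E#5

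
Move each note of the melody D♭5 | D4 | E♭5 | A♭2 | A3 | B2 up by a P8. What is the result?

Db6 D5 Eb6 Ab3 A4 B3

Db5 up a perfect octave is Db6.
A perfect octave up from D4 gives D5.
Eb5: an octave up reaches E, and 12 semitones makes it Eb6.
Ab2 up a perfect octave is Ab3.
A perfect octave up from A3 gives A4.
B2 up a perfect octave is B3.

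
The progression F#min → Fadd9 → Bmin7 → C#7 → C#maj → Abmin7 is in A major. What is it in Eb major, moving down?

A major down to Eb major is an augmented fourth; each chord root moves by that interval while the quality stays the same.
F#min: root F# down an augmented fourth → C, giving Cmin.
Fadd9: root F down an augmented fourth → Cb, giving Cbadd9.
Bmin7: root B down an augmented fourth → F, giving Fmin7.
C#7: root C# down an augmented fourth → G, giving G7.
C#maj: root C# down an augmented fourth → G, giving Gmaj.
Abmin7: root Ab down an augmented fourth → Ebb, giving Ebbmin7.

Cmin Cbadd9 Fmin7 G7 Gmaj Ebbmin7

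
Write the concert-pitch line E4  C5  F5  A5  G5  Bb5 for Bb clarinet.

F#4 D5 G5 B5 A5 C6

The Bb clarinet sounds a major second below written, so the written part must be a major second above concert — transpose each note up.
E4 gives F#4
C5 gives D5
F5 gives G5
A5 gives B5
G5 gives A5
Bb5 gives C6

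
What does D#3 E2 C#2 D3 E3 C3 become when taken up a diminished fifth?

A3 Bb2 G2 Ab3 Bb3 Gb3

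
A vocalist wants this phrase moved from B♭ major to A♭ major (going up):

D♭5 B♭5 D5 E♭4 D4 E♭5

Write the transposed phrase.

From B♭ up to A♭ is a minor seventh; apply that to each pitch.
Db5 to Cb6
Bb5 to Ab6
D5 to C6
Eb4 to Db5
D4 to C5
Eb5 to Db6

Cb6 Ab6 C6 Db5 C5 Db6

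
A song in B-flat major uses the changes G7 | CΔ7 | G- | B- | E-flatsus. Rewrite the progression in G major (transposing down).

E7 AΔ7 E- G#- Csus

B-flat major down to G major is a minor third; each chord root moves by that interval while the quality stays the same.
G7: root G down a minor third → E, giving E7.
CΔ7: root C down a minor third → A, giving AΔ7.
G-: root G down a minor third → E, giving E-.
B-: root B down a minor third → G#, giving G#-.
E-flatsus: root E-flat down a minor third → C, giving Csus.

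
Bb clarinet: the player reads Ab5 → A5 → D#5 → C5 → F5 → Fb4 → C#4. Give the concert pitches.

Gb5 G5 C#5 Bb4 Eb5 Ebb4 B3

The Bb clarinet sounds a major second below written, so transpose each written note down a major second.
Ab5 to Gb5
A5 to G5
D#5 to C#5
C5 to Bb4
F5 to Eb5
Fb4 to Ebb4
C#4 to B3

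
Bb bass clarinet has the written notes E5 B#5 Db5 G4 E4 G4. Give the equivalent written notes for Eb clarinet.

B3 F##4 Ab3 D3 B2 D3

First find concert pitch: the Bb bass clarinet sounds a major ninth below written, so E5 B#5 Db5 G4 E4 G4 sounds D4 A#4 Cb4 F3 D3 F3.
Then write for Eb clarinet: it sounds a minor third above written, so the part must be a minor third below concert.
D4 → B3
A#4 → F##4
Cb4 → Ab3
F3 → D3
D3 → B2
F3 → D3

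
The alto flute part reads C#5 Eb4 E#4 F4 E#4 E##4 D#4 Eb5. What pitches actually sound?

G#4 Bb3 B#3 C4 B#3 B##3 A#3 Bb4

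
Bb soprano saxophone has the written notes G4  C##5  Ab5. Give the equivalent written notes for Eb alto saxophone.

First find concert pitch: the Bb soprano saxophone sounds a major second below written, so G4 C##5 Ab5 sounds F4 B#4 Gb5.
Then write for Eb alto saxophone: it sounds a major sixth below written, so the part must be a major sixth above concert.
F4 → D5
B#4 → G##5
Gb5 → Eb6

D5 G##5 Eb6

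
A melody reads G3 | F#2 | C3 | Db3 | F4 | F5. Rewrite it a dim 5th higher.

G3 gives Db4
F#2 gives C3
C3 gives Gb3
Db3 gives Abb3
F4 gives Cb5
F5 gives Cb6

Db4 C3 Gb3 Abb3 Cb5 Cb6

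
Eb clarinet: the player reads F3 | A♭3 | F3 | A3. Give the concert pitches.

Ab3 Cb4 Ab3 C4

Written C4 on the Eb clarinet sounds as Eb4, a minor third higher; apply that shift to every note.
F3 becomes Ab3
Ab3 becomes Cb4
F3 becomes Ab3
A3 becomes C4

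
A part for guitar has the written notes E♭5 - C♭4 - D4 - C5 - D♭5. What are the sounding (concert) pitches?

Eb4 Cb3 D3 C4 Db4

Written C4 on the guitar sounds as C3, a perfect octave lower; apply that shift to every note.
Eb5 becomes Eb4
Cb4 becomes Cb3
D4 becomes D3
C5 becomes C4
Db5 becomes Db4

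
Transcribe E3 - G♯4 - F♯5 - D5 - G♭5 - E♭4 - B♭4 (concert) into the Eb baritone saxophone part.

The Eb baritone saxophone sounds a major thirteenth below written, so the written part must be a major thirteenth above concert — transpose each note up.
E3 gives C#5
G#4 gives E#6
F#5 gives D#7
D5 gives B6
Gb5 gives Eb7
Eb4 gives C6
Bb4 gives G6

C#5 E#6 D#7 B6 Eb7 C6 G6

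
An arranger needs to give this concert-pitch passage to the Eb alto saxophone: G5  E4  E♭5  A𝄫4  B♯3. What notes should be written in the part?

Written C4 sounds as Eb3 on the Eb alto saxophone, so concert pitches are written a major sixth up.
G5 gives E6
E4 gives C#5
Eb5 gives C6
Abb4 gives Fb5
B#3 gives G##4

E6 C#5 C6 Fb5 G##4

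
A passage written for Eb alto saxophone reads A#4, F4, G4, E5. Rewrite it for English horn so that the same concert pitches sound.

First find concert pitch: the Eb alto saxophone sounds a major sixth below written, so A#4 F4 G4 E5 sounds C#4 Ab3 Bb3 G4.
Then write for English horn: it sounds a perfect fifth below written, so the part must be a perfect fifth above concert.
C#4 → G#4
Ab3 → Eb4
Bb3 → F4
G4 → D5

G#4 Eb4 F4 D5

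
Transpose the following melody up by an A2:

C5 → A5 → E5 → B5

D#5 B#5 F##5 C##6

C5 -> D#5
A5 -> B#5
E5 -> F##5
B5 -> C##6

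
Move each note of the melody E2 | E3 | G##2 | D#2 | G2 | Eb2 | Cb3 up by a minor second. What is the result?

F2 F3 A#2 E2 Ab2 Fb2 Dbb3

E2 to F2
E3 to F3
G##2 to A#2
D#2 to E2
G2 to Ab2
Eb2 to Fb2
Cb3 to Dbb3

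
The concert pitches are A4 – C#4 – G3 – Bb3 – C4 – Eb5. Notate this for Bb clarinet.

B4 D#4 A3 C4 D4 F5

The Bb clarinet sounds a major second below written, so the written part must be a major second above concert — transpose each note up.
A4 becomes B4
C#4 becomes D#4
G3 becomes A3
Bb3 becomes C4
C4 becomes D4
Eb5 becomes F5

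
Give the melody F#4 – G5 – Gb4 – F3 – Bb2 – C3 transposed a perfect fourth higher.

B4 C6 Cb5 Bb3 Eb3 F3

F#4 to B4
G5 to C6
Gb4 to Cb5
F3 to Bb3
Bb2 to Eb3
C3 to F3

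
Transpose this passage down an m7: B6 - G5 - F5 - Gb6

C#6 A4 G4 Ab5

B6 → C#6
G5 → A4
F5 → G4
Gb6 → Ab5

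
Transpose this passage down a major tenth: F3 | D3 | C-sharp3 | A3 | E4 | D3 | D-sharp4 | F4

F3 becomes Db2
D3 becomes Bb1
C#3 becomes A1
A3 becomes F2
E4 becomes C3
D3 becomes Bb1
D#4 becomes B2
F4 becomes Db3

Db2 Bb1 A1 F2 C3 Bb1 B2 Db3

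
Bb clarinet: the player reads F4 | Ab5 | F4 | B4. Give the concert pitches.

The Bb clarinet sounds a major second below written, so transpose each written note down a major second.
F4 gives Eb4
Ab5 gives Gb5
F4 gives Eb4
B4 gives A4

Eb4 Gb5 Eb4 A4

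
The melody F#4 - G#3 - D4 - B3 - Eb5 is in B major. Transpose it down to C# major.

B major to C# major down is a minor seventh, so every note moves down by that interval.
F#4 → G#3
G#3 → A#2
D4 → E3
B3 → C#3
Eb5 → F4

G#3 A#2 E3 C#3 F4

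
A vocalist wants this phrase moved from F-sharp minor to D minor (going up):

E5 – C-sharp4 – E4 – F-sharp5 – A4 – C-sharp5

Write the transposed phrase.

From F-sharp up to D is a minor sixth; apply that to each pitch.
E5 gives C6
C#4 gives A4
E4 gives C5
F#5 gives D6
A4 gives F5
C#5 gives A5

C6 A4 C5 D6 F5 A5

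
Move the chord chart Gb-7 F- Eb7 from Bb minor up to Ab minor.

Fb-7 Eb- Db7

Bb minor up to Ab minor is a minor seventh; each chord root moves by that interval while the quality stays the same.
Gb-7: root Gb up a minor seventh → Fb, giving Fb-7.
F-: root F up a minor seventh → Eb, giving Eb-.
Eb7: root Eb up a minor seventh → Db, giving Db7.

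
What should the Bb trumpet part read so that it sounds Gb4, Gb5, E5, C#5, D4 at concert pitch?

Ab4 Ab5 F#5 D#5 E4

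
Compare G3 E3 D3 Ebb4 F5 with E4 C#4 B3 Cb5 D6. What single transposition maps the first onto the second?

up a major sixth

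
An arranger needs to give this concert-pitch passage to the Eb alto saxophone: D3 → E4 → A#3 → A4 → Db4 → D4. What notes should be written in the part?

The Eb alto saxophone sounds a major sixth below written, so the written part must be a major sixth above concert — transpose each note up.
D3 -> B3
E4 -> C#5
A#3 -> F##4
A4 -> F#5
Db4 -> Bb4
D4 -> B4

B3 C#5 F##4 F#5 Bb4 B4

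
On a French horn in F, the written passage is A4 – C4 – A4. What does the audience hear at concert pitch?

Written C4 on the French horn in F sounds as F3, a perfect fifth lower; apply that shift to every note.
A4 -> D4
C4 -> F3
A4 -> D4

D4 F3 D4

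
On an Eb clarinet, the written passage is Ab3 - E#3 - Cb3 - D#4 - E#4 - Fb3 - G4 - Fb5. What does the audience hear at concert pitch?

Cb4 G#3 Ebb3 F#4 G#4 Abb3 Bb4 Abb5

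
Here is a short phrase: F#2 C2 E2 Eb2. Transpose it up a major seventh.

A major seventh up from F#2 gives E#3.
C2: a seventh up reaches B, and 11 semitones makes it B2.
E2: a seventh up reaches D, and 11 semitones makes it D#3.
Eb2: a seventh up reaches D, and 11 semitones makes it D3.

E#3 B2 D#3 D3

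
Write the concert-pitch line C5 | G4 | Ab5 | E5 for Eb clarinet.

Written C4 sounds as Eb4 on the Eb clarinet, so concert pitches are written a minor third down.
C5 gives A4
G4 gives E4
Ab5 gives F5
E5 gives C#5

A4 E4 F5 C#5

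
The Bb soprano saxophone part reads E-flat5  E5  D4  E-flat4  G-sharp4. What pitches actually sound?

Db5 D5 C4 Db4 F#4

The Bb soprano saxophone sounds a major second below written, so transpose each written note down a major second.
Eb5 → Db5
E5 → D5
D4 → C4
Eb4 → Db4
G#4 → F#4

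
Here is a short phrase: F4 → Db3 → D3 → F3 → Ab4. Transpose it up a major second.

G4 Eb3 E3 G3 Bb4

A major second up from F4 gives G4.
Db3: a second up reaches E, and 2 semitones makes it Eb3.
D3 up a major second is E3.
F3: a second up reaches G, and 2 semitones makes it G3.
Ab4: a second up reaches B, and 2 semitones makes it Bb4.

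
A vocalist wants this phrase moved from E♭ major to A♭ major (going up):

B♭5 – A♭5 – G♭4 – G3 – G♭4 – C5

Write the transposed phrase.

Eb6 Db6 Cb5 C4 Cb5 F5

E♭ major to A♭ major up is a perfect fourth, so every note moves up by that interval.
Bb5 gives Eb6
Ab5 gives Db6
Gb4 gives Cb5
G3 gives C4
Gb4 gives Cb5
C5 gives F5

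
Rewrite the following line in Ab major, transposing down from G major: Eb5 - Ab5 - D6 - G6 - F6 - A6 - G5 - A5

Fb4 Bbb4 Eb5 Ab5 Gb5 Bb5 Ab4 Bb4

From G down to Ab is a major seventh; apply that to each pitch.
Eb5 → Fb4
Ab5 → Bbb4
D6 → Eb5
G6 → Ab5
F6 → Gb5
A6 → Bb5
G5 → Ab4
A5 → Bb4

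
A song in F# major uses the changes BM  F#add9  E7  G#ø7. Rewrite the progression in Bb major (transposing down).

EbM Bbadd9 Ab7 Cø7

F# major down to Bb major is an augmented fifth; each chord root moves by that interval while the quality stays the same.
BM: root B down an augmented fifth → Eb, giving EbM.
F#add9: root F# down an augmented fifth → Bb, giving Bbadd9.
E7: root E down an augmented fifth → Ab, giving Ab7.
G#ø7: root G# down an augmented fifth → C, giving Cø7.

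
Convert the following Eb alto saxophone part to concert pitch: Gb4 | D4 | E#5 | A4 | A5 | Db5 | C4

Bbb3 F3 G#4 C4 C5 Fb4 Eb3

The Eb alto saxophone sounds a major sixth below written, so transpose each written note down a major sixth.
Gb4 -> Bbb3
D4 -> F3
E#5 -> G#4
A4 -> C4
A5 -> C5
Db5 -> Fb4
C4 -> Eb3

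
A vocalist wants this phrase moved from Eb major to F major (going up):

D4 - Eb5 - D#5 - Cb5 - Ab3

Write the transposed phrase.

From Eb up to F is a major second; apply that to each pitch.
D4 to E4
Eb5 to F5
D#5 to E#5
Cb5 to Db5
Ab3 to Bb3

E4 F5 E#5 Db5 Bb3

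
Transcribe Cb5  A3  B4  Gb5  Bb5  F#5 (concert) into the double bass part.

Cb6 A4 B5 Gb6 Bb6 F#6

Written C4 sounds as C3 on the double bass, so concert pitches are written a perfect octave up.
Cb5 → Cb6
A3 → A4
B4 → B5
Gb5 → Gb6
Bb5 → Bb6
F#5 → F#6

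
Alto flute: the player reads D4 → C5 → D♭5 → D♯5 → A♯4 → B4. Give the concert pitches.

A3 G4 Ab4 A#4 E#4 F#4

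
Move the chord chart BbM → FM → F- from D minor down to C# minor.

AM EM E-

D minor down to C# minor is a minor second; each chord root moves by that interval while the quality stays the same.
BbM: root Bb down a minor second → A, giving AM.
FM: root F down a minor second → E, giving EM.
F-: root F down a minor second → E, giving E-.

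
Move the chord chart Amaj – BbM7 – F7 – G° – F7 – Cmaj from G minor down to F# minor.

G#maj AM7 E7 F#° E7 Bmaj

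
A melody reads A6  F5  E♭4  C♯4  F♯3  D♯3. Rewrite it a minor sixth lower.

C#6 A4 G3 E#3 A#2 F##2

A minor sixth down from A6 gives C#6.
F5 down a minor sixth is A4.
Eb4: a sixth down reaches G, and 8 semitones makes it G3.
A minor sixth down from C#4 gives E#3.
F#3 down a minor sixth is A#2.
D#3: a sixth down reaches F, and 8 semitones makes it F##2.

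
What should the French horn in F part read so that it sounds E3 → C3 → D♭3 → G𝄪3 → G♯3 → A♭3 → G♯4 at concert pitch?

The French horn in F sounds a perfect fifth below written, so the written part must be a perfect fifth above concert — transpose each note up.
E3 -> B3
C3 -> G3
Db3 -> Ab3
G##3 -> D##4
G#3 -> D#4
Ab3 -> Eb4
G#4 -> D#5

B3 G3 Ab3 D##4 D#4 Eb4 D#5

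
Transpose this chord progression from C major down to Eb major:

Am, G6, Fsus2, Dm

C major down to Eb major is a major sixth; each chord root moves by that interval while the quality stays the same.
Am: root A down a major sixth → C, giving Cm.
G6: root G down a major sixth → Bb, giving Bb6.
Fsus2: root F down a major sixth → Ab, giving Absus2.
Dm: root D down a major sixth → F, giving Fm.

Cm Bb6 Absus2 Fm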